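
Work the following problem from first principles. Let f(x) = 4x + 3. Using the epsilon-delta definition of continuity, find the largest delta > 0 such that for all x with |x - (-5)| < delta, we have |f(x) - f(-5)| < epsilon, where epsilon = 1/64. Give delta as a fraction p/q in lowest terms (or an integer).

We compute f(-5) = 4*(-5) + 3 = -17.
|f(x) - f(-5)| = |4x + 3 - (-17)| = |4(x - (-5))| = 4|x - (-5)|.
We need 4|x - (-5)| < 1/64, i.e. |x - (-5)| < 1/64 / 4 = 1/256.
So any delta <= 1/256 works. Conversely, if delta > 1/256, then x = -5 + 1/256 satisfies |x - (-5)| = 1/256 < delta but |f(x) - f(-5)| = 4 * 1/256 = 1/64, which is not < 1/64; so no larger delta works.
Hence the largest such delta is 1/256.

1/256


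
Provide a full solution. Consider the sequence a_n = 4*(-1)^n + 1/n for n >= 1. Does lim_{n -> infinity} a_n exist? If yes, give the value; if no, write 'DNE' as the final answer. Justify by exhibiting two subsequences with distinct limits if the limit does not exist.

Examine the behaviour of a_n along subsequences.
a_{2k} = 4 + 1/(2k) -> 4. a_{2k+1} = -4 + 1/(2k+1) -> -4.
Since these two subsequential limits are 4 and -4, distinct, the full sequence cannot converge (a convergent sequence has all subsequences tending to the same limit). So lim a_n does not exist.

DNE


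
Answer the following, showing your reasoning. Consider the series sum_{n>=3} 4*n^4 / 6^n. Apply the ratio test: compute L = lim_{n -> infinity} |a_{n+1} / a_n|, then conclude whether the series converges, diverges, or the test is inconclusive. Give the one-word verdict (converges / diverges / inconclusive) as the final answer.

Let a_n denote the general term. Form the ratio a_{n+1}/a_n and simplify:
a_{n+1}/a_n = (n + 1)^4/(6*n^4)
Take the limit as n -> infinity: L = 1/6.
Since L = 1/6 < 1, the ratio test implies the series converges.

converges


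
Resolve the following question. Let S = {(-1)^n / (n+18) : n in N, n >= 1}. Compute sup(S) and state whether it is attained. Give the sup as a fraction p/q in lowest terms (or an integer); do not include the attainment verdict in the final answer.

Analysis:
- Values: -1/19, 1/20, -1/21, 1/22, -1/23, ...
- Positive terms (even n): 1/(2+18), 1/(4+18), ... decreasing -> max = 1/20 (n=2).
- Negative terms (odd n): -1/(1+18), -1/(3+18), ... increasing -> min = -1/19 (n=1).
- So sup = 1/20 (attained at n=2); inf = -1/19 (attained at n=1).
Conclusion: sup(S) = 1/20, attained in S.

1/20


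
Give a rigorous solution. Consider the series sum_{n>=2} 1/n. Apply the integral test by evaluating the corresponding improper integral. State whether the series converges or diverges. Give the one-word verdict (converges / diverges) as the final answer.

Let f(x) = 1/x. Then f is positive, continuous, and decreasing on [2, infinity), so the integral test applies.
Compute the improper integral int_{2}^infinity f(x) dx:
  antiderivative F(x) = log(x).
  As x -> infinity, log(x) -> infinity.
  So int = infinity - log(2) = infinity. By the integral test, the series diverges.

diverges


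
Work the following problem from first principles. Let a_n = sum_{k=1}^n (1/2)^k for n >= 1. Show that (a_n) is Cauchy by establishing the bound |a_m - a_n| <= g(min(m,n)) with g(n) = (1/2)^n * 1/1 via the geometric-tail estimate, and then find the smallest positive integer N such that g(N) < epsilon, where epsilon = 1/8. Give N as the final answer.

For m > n >= 1: |a_m - a_n| = sum_{k=n+1}^m (1/2)^k < sum_{k=n+1}^infinity (1/2)^k = (1/2)^(n+1) / (1 - 1/2) = (1/2)^n * (1/2) * (2/1) = (1/2)^n * 1/1.
So g(n) = (1/2)^n / 1. Since g(n) -> 0, (a_n) is Cauchy.
Now solve g(N) < 1/8: (1/2)^N / 1 < 1/8 <=> 2^N > 1 / (1 * 1/8) = 8.
Check powers of 2: 2^3 = 8 <= 8, 2^4 = 16 > 8.
So the smallest such N is 4. Check: g(4) = 1/(1 * 16) = 1/16 < 1/8.

4


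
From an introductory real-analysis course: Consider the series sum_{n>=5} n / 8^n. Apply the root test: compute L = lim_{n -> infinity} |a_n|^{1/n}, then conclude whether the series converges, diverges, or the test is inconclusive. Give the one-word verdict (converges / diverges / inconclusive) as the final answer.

Let a_n denote the general term. Form |a_n|^(1/n) and simplify:
|a_n|^(1/n) = n^(1/n)/8
Take the limit as n -> infinity: L = 1/8.
Since L = 1/8 < 1, the root test implies convergence.

converges


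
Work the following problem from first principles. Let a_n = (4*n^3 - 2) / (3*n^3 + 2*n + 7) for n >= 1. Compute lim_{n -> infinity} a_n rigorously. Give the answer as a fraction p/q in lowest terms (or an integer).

Divide numerator and denominator by n^3, the highest power:
numerator / n^3 = 4 - 2/n^3
denominator / n^3 = 3 + 2/n^2 + 7/n^3
As n -> infinity, all terms of the form c/n^k (k >= 1) tend to 0.
So numerator / n^3 -> 4 and denominator / n^3 -> 3.
Therefore lim a_n = 4/3.

4/3


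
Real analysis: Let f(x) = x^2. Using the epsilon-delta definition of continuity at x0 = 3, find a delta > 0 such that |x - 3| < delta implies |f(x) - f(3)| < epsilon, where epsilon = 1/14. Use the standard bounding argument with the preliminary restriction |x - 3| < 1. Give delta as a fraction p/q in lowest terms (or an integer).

Factor: |x^2 - (3)^2| = |x - 3| * |x + 3|.
Impose |x - 3| < 1 first. Then |x + 3| = |(x - 3) + 2*(3)| <= |x - 3| + 2*|3| < 1 + 6 = 7.
So |x^2 - (3)^2| < delta * 7.
We need delta * 7 <= 1/14, i.e. delta <= 1/14/7 = 1/98.
Since 1/98 < 1, this is tighter than 1; take delta = 1/98.
So delta = 1/98 works.

1/98


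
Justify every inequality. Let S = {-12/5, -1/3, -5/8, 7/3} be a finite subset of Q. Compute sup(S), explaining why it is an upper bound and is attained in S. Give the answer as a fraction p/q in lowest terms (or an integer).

S is finite, so sup(S) = max(S).
Sorted decreasing:
7/3, -1/3, -5/8, -12/5
The extremum is 7/3.
For every x in S, x <= 7/3. And 7/3 is in S, so it is attained.
Therefore sup(S) = 7/3.

7/3


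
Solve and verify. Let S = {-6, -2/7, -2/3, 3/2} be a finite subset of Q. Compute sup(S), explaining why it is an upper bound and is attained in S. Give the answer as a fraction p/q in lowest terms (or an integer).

S is finite, so sup(S) = max(S).
Sorted decreasing:
3/2, -2/7, -2/3, -6
The extremum is 3/2.
For every x in S, x <= 3/2. And 3/2 is in S, so it is attained.
Therefore sup(S) = 3/2.

3/2


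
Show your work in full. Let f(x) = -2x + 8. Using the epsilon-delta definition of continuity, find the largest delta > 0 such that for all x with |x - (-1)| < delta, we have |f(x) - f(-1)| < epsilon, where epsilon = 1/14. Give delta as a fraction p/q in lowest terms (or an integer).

We compute f(-1) = -2*(-1) + 8 = 10.
|f(x) - f(-1)| = |-2x + 8 - (10)| = |-2(x - (-1))| = 2|x - (-1)|.
We need 2|x - (-1)| < 1/14, i.e. |x - (-1)| < 1/14 / 2 = 1/28.
So any delta <= 1/28 works. Conversely, if delta > 1/28, then x = -1 + 1/28 satisfies |x - (-1)| = 1/28 < delta but |f(x) - f(-1)| = 2 * 1/28 = 1/14, which is not < 1/14; so no larger delta works.
Hence the largest such delta is 1/28.

1/28


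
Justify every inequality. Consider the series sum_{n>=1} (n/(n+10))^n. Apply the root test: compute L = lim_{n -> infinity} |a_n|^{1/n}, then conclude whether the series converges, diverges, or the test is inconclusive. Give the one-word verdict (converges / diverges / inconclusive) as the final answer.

Let a_n denote the general term. Form |a_n|^(1/n) and simplify:
|a_n|^(1/n) = n/(n + 10)
Take the limit as n -> infinity: L = 1.
Since L = 1, the root test is inconclusive. (In fact a_n = (n/(n+10))^n -> e^(-10) != 0, so the nth-term test shows divergence; but the root test itself gives no conclusion.)

inconclusive


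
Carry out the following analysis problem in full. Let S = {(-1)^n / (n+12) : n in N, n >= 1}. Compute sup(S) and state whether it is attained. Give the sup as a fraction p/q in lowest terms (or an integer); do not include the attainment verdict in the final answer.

Analysis:
- Values: -1/13, 1/14, -1/15, 1/16, -1/17, ...
- Positive terms (even n): 1/(2+12), 1/(4+12), ... decreasing -> max = 1/14 (n=2).
- Negative terms (odd n): -1/(1+12), -1/(3+12), ... increasing -> min = -1/13 (n=1).
- So sup = 1/14 (attained at n=2); inf = -1/13 (attained at n=1).
Conclusion: sup(S) = 1/14, attained in S.

1/14


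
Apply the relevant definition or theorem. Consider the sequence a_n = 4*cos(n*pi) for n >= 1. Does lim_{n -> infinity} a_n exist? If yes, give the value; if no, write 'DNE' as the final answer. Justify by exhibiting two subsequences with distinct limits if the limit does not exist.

Examine the behaviour of a_n along subsequences.
cos(n*pi) = (-1)^n, so a_n = 4*(-1)^n. a_{2k} = 4 -> 4. a_{2k+1} = -4 -> -4.
Since these two subsequential limits are 4 and -4, distinct, the full sequence cannot converge (a convergent sequence has all subsequences tending to the same limit). So lim a_n does not exist.

DNE


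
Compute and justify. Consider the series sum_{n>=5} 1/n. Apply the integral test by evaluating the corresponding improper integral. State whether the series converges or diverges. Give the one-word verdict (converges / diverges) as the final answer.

Let f(x) = 1/x. Then f is positive, continuous, and decreasing on [5, infinity), so the integral test applies.
Compute the improper integral int_{5}^infinity f(x) dx:
  antiderivative F(x) = log(x).
  As x -> infinity, log(x) -> infinity.
  So int = infinity - log(5) = infinity. By the integral test, the series diverges.

diverges


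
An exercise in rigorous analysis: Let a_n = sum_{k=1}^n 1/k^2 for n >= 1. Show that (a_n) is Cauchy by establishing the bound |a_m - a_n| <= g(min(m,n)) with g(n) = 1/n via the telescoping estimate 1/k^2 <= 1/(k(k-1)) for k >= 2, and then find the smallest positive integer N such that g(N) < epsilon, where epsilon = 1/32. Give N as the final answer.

For m > n >= 1: |a_m - a_n| = sum_{k=n+1}^m 1/k^2.
Use 1/k^2 <= 1/(k(k-1)) = 1/(k-1) - 1/k for k >= 2:
sum_{k=n+1}^m 1/k^2 <= sum_{k=n+1}^m (1/(k-1) - 1/k) = 1/n - 1/m <= 1/n.
By symmetry the same bound holds with n,m swapped, so |a_m - a_n| <= 1/min(m,n) = g(min(m,n)). Since g(n) -> 0, (a_n) is Cauchy.
Now solve g(N) < 1/32: 1/N < 1/32 <=> N > 1/(1/32) = 32.
The smallest integer strictly greater than 32 is N = 33.
Check: g(33) = 1/33 < 1/32; g(32) = 1/32 >= 1/32. So N = 33.

33


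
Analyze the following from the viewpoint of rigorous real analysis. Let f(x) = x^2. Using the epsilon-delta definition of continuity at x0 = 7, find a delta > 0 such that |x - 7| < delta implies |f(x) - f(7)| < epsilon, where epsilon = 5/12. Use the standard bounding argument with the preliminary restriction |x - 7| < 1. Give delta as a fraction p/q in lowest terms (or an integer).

Factor: |x^2 - (7)^2| = |x - 7| * |x + 7|.
Impose |x - 7| < 1 first. Then |x + 7| = |(x - 7) + 2*(7)| <= |x - 7| + 2*|7| < 1 + 14 = 15.
So |x^2 - (7)^2| < delta * 15.
We need delta * 15 <= 5/12, i.e. delta <= 5/12/15 = 1/36.
Since 1/36 < 1, this is tighter than 1; take delta = 1/36.
So delta = 1/36 works.

1/36


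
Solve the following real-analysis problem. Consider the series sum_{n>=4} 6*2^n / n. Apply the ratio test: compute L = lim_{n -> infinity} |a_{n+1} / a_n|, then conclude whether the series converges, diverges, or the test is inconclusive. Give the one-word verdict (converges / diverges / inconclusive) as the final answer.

Let a_n denote the general term. Form the ratio a_{n+1}/a_n and simplify:
a_{n+1}/a_n = 2*n/(n + 1)
Take the limit as n -> infinity: L = 2.
Since L = 2 > 1 (or L = infinity), the ratio test implies the series diverges.

diverges


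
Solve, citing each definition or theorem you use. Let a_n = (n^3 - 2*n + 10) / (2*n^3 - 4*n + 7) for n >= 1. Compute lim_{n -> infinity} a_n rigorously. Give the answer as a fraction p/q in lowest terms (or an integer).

Divide numerator and denominator by n^3, the highest power:
numerator / n^3 = 1 - 2/n^2 + 10/n^3
denominator / n^3 = 2 - 4/n^2 + 7/n^3
As n -> infinity, all terms of the form c/n^k (k >= 1) tend to 0.
So numerator / n^3 -> 1 and denominator / n^3 -> 2.
Therefore lim a_n = 1/2.

1/2


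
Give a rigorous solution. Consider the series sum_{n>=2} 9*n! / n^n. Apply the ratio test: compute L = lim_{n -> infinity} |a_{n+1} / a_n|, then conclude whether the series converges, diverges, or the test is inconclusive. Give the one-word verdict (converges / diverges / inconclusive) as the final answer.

Let a_n denote the general term. Form the ratio a_{n+1}/a_n and simplify:
a_{n+1}/a_n = (n/(n + 1))^n
Take the limit as n -> infinity: L = exp(-1).
Since L = exp(-1) < 1, the ratio test implies the series converges.

converges


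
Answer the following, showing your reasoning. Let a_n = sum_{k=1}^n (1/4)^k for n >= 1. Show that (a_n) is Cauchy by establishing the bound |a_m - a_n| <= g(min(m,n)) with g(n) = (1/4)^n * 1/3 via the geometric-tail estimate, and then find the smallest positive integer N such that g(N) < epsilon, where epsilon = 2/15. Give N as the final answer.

For m > n >= 1: |a_m - a_n| = sum_{k=n+1}^m (1/4)^k < sum_{k=n+1}^infinity (1/4)^k = (1/4)^(n+1) / (1 - 1/4) = (1/4)^n * (1/4) * (4/3) = (1/4)^n * 1/3.
So g(n) = (1/4)^n / 3. Since g(n) -> 0, (a_n) is Cauchy.
Now solve g(N) < 2/15: (1/4)^N / 3 < 2/15 <=> 4^N > 1 / (3 * 2/15) = 5/2.
Check powers of 4: 4^0 = 1 <= 5/2, 4^1 = 4 > 5/2.
So the smallest such N is 1. Check: g(1) = 1/(3 * 4) = 1/12 < 2/15.

1


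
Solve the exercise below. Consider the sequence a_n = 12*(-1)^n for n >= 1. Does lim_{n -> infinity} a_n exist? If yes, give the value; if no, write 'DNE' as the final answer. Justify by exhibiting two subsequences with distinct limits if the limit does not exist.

Examine the behaviour of a_n along subsequences.
Even-n subsequence a_{2k} = 12 -> 12. Odd-n subsequence a_{2k+1} = -12 -> -12.
Since these two subsequential limits are 12 and -12, distinct, the full sequence cannot converge (a convergent sequence has all subsequences tending to the same limit). So lim a_n does not exist.

DNE


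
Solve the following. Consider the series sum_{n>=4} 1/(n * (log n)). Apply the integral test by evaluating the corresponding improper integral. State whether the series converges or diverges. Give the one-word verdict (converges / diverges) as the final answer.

Let f(x) = 1/(x*log(x)). Then f is positive, continuous, and decreasing on [4, infinity), so the integral test applies.
Compute the improper integral int_{4}^infinity f(x) dx:
  antiderivative F(x) = log(log(x)).
  F(x) = log(log(x)) -> infinity as x -> infinity. The integral diverges, so by the integral test, the series diverges.

diverges


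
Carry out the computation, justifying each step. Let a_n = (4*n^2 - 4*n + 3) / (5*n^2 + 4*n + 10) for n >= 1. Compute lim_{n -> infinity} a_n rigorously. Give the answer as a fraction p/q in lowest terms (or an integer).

Divide numerator and denominator by n^2, the highest power:
numerator / n^2 = 4 - 4/n + 3/n^2
denominator / n^2 = 5 + 4/n + 10/n^2
As n -> infinity, all terms of the form c/n^k (k >= 1) tend to 0.
So numerator / n^2 -> 4 and denominator / n^2 -> 5.
Therefore lim a_n = 4/5.

4/5


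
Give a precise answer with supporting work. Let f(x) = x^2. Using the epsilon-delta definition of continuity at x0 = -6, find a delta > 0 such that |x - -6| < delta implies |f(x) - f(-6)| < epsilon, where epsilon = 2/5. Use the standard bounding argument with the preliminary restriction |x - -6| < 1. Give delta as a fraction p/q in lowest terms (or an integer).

Factor: |x^2 - (-6)^2| = |x - -6| * |x + -6|.
Impose |x - -6| < 1 first. Then |x + -6| = |(x - -6) + 2*(-6)| <= |x - -6| + 2*|-6| < 1 + 12 = 13.
So |x^2 - (-6)^2| < delta * 13.
We need delta * 13 <= 2/5, i.e. delta <= 2/5/13 = 2/65.
Since 2/65 < 1, this is tighter than 1; take delta = 2/65.
So delta = 2/65 works.

2/65


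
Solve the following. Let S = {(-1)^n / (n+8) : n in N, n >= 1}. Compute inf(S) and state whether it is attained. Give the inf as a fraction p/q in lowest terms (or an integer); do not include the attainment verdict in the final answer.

Analysis:
- Values: -1/9, 1/10, -1/11, 1/12, -1/13, ...
- Positive terms (even n): 1/(2+8), 1/(4+8), ... decreasing -> max = 1/10 (n=2).
- Negative terms (odd n): -1/(1+8), -1/(3+8), ... increasing -> min = -1/9 (n=1).
- So sup = 1/10 (attained at n=2); inf = -1/9 (attained at n=1).
Conclusion: inf(S) = -1/9, attained in S.

-1/9


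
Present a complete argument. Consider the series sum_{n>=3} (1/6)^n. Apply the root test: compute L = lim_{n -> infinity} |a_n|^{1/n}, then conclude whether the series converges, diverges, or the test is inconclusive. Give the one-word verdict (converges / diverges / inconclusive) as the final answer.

Let a_n denote the general term. Form |a_n|^(1/n) and simplify:
|a_n|^(1/n) = 1/6
Take the limit as n -> infinity: L = 1/6.
Since L = 1/6 < 1, the root test implies convergence.

converges


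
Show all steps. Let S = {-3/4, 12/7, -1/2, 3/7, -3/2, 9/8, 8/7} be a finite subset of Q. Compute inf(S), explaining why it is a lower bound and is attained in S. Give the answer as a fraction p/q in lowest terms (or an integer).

S is finite, so inf(S) = min(S).
Sorted increasing:
-3/2, -3/4, -1/2, 3/7, 9/8, 8/7, 12/7
The extremum is -3/2.
For every x in S, x >= -3/2. And -3/2 is in S, so it is attained.
Therefore inf(S) = -3/2.

-3/2


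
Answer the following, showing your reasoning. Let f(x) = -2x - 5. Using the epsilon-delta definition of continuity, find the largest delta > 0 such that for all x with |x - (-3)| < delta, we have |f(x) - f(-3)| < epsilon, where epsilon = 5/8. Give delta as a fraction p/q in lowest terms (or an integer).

We compute f(-3) = -2*(-3) - 5 = 1.
|f(x) - f(-3)| = |-2x - 5 - (1)| = |-2(x - (-3))| = 2|x - (-3)|.
We need 2|x - (-3)| < 5/8, i.e. |x - (-3)| < 5/8 / 2 = 5/16.
So any delta <= 5/16 works. Conversely, if delta > 5/16, then x = -3 + 5/16 satisfies |x - (-3)| = 5/16 < delta but |f(x) - f(-3)| = 2 * 5/16 = 5/8, which is not < 5/8; so no larger delta works.
Hence the largest such delta is 5/16.

5/16


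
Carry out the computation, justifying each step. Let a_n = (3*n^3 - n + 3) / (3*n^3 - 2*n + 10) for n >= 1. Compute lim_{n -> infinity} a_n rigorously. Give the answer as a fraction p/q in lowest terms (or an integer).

Divide numerator and denominator by n^3, the highest power:
numerator / n^3 = 3 - 1/n^2 + 3/n^3
denominator / n^3 = 3 - 2/n^2 + 10/n^3
As n -> infinity, all terms of the form c/n^k (k >= 1) tend to 0.
So numerator / n^3 -> 3 and denominator / n^3 -> 3.
Therefore lim a_n = 1.

1


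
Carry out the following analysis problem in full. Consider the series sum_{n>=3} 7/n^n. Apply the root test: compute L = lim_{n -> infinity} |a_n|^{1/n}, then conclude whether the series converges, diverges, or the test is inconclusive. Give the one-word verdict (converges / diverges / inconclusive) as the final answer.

Let a_n denote the general term. Form |a_n|^(1/n) and simplify:
|a_n|^(1/n) = 7^(1/n)/n
Take the limit as n -> infinity: L = 0.
Since L = 0 < 1, the root test implies convergence.

converges


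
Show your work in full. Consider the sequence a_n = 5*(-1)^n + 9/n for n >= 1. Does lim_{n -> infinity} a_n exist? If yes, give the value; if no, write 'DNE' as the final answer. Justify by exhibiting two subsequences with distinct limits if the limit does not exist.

Examine the behaviour of a_n along subsequences.
a_{2k} = 5 + 9/(2k) -> 5. a_{2k+1} = -5 + 9/(2k+1) -> -5.
Since these two subsequential limits are 5 and -5, distinct, the full sequence cannot converge (a convergent sequence has all subsequences tending to the same limit). So lim a_n does not exist.

DNE


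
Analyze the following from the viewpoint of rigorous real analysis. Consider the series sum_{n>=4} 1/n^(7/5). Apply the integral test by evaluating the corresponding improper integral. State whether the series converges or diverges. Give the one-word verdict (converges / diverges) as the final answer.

Let f(x) = x^(-7/5). Then f is positive, continuous, and decreasing on [4, infinity), so the integral test applies.
Compute the improper integral int_{4}^infinity f(x) dx:
  antiderivative F(x) = -5/(2*x^(2/5)).
  As x -> infinity, F(x) -> 0 (since p = 7/5 > 1).
  So int = F(infinity) - F(4) = 0 - (-5*2^(1/5)/4) = 5*2^(1/5)/4.
  Finite, so by the integral test, the series converges.

converges


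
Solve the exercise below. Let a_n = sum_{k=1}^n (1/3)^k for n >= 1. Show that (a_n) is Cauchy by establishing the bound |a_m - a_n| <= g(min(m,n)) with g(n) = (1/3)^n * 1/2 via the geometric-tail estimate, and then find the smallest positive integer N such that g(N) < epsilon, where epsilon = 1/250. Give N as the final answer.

For m > n >= 1: |a_m - a_n| = sum_{k=n+1}^m (1/3)^k < sum_{k=n+1}^infinity (1/3)^k = (1/3)^(n+1) / (1 - 1/3) = (1/3)^n * (1/3) * (3/2) = (1/3)^n * 1/2.
So g(n) = (1/3)^n / 2. Since g(n) -> 0, (a_n) is Cauchy.
Now solve g(N) < 1/250: (1/3)^N / 2 < 1/250 <=> 3^N > 1 / (2 * 1/250) = 125.
Check powers of 3: 3^4 = 81 <= 125, 3^5 = 243 > 125.
So the smallest such N is 5. Check: g(5) = 1/(2 * 243) = 1/486 < 1/250.

5


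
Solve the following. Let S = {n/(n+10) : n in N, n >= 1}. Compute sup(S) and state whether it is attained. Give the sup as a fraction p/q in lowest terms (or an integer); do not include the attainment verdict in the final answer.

Analysis:
- Values: 1/11, 1/6, 3/13, 2/7, ... strictly increasing.
- Minimum is 1/11 (n=1); inf = 1/11 (attained).
- n/(n+10) = 1 - 10/(n+10) -> 1 from below as n -> infinity, and never equals 1.
- So sup = 1 (not attained).
Conclusion: sup(S) = 1, not attained in S.

1


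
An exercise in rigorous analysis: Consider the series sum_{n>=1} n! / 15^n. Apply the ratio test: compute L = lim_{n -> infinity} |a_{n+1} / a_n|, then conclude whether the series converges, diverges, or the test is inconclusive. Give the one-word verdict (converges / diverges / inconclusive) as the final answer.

Let a_n denote the general term. Form the ratio a_{n+1}/a_n and simplify:
a_{n+1}/a_n = n/15 + 1/15
Take the limit as n -> infinity: L = infinity.
Since L = infinity > 1 (or L = infinity), the ratio test implies the series diverges.

diverges


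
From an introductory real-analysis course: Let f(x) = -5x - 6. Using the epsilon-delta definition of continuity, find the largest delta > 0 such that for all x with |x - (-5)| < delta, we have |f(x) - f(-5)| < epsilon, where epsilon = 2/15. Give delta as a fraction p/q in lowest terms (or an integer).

We compute f(-5) = -5*(-5) - 6 = 19.
|f(x) - f(-5)| = |-5x - 6 - (19)| = |-5(x - (-5))| = 5|x - (-5)|.
We need 5|x - (-5)| < 2/15, i.e. |x - (-5)| < 2/15 / 5 = 2/75.
So any delta <= 2/75 works. Conversely, if delta > 2/75, then x = -5 + 2/75 satisfies |x - (-5)| = 2/75 < delta but |f(x) - f(-5)| = 5 * 2/75 = 2/15, which is not < 2/15; so no larger delta works.
Hence the largest such delta is 2/75.

2/75


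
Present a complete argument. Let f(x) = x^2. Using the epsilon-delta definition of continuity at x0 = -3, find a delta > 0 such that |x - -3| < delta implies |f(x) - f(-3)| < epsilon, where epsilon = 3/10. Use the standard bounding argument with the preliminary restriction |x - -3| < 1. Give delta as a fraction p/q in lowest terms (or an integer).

Factor: |x^2 - (-3)^2| = |x - -3| * |x + -3|.
Impose |x - -3| < 1 first. Then |x + -3| = |(x - -3) + 2*(-3)| <= |x - -3| + 2*|-3| < 1 + 6 = 7.
So |x^2 - (-3)^2| < delta * 7.
We need delta * 7 <= 3/10, i.e. delta <= 3/10/7 = 3/70.
Since 3/70 < 1, this is tighter than 1; take delta = 3/70.
So delta = 3/70 works.

3/70


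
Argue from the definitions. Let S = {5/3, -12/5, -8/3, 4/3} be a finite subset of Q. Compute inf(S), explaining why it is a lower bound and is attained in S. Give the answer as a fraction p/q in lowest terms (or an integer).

S is finite, so inf(S) = min(S).
Sorted increasing:
-8/3, -12/5, 4/3, 5/3
The extremum is -8/3.
For every x in S, x >= -8/3. And -8/3 is in S, so it is attained.
Therefore inf(S) = -8/3.

-8/3


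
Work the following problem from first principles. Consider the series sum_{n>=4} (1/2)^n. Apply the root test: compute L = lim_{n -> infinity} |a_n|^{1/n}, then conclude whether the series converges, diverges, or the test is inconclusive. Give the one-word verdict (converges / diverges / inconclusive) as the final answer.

Let a_n denote the general term. Form |a_n|^(1/n) and simplify:
|a_n|^(1/n) = 1/2
Take the limit as n -> infinity: L = 1/2.
Since L = 1/2 < 1, the root test implies convergence.

converges


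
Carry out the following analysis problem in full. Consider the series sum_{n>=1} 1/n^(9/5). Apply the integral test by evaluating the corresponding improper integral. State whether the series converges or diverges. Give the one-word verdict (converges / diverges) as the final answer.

Let f(x) = x^(-9/5). Then f is positive, continuous, and decreasing on [1, infinity), so the integral test applies.
Compute the improper integral int_{1}^infinity f(x) dx:
  antiderivative F(x) = -5/(4*x^(4/5)).
  As x -> infinity, F(x) -> 0 (since p = 9/5 > 1).
  So int = F(infinity) - F(1) = 0 - (-5/4) = 5/4.
  Finite, so by the integral test, the series converges.

converges


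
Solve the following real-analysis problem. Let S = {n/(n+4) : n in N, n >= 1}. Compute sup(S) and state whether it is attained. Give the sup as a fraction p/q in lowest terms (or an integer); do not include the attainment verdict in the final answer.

Analysis:
- Values: 1/5, 1/3, 3/7, 1/2, ... strictly increasing.
- Minimum is 1/5 (n=1); inf = 1/5 (attained).
- n/(n+4) = 1 - 4/(n+4) -> 1 from below as n -> infinity, and never equals 1.
- So sup = 1 (not attained).
Conclusion: sup(S) = 1, not attained in S.

1


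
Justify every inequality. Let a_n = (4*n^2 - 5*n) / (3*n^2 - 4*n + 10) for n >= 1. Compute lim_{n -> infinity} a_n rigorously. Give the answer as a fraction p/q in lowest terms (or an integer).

Divide numerator and denominator by n^2, the highest power:
numerator / n^2 = 4 - 5/n
denominator / n^2 = 3 - 4/n + 10/n^2
As n -> infinity, all terms of the form c/n^k (k >= 1) tend to 0.
So numerator / n^2 -> 4 and denominator / n^2 -> 3.
Therefore lim a_n = 4/3.

4/3


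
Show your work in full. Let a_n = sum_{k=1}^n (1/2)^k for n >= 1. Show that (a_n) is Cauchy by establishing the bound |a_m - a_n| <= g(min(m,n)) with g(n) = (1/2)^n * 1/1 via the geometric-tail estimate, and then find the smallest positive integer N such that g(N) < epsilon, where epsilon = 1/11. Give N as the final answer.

For m > n >= 1: |a_m - a_n| = sum_{k=n+1}^m (1/2)^k < sum_{k=n+1}^infinity (1/2)^k = (1/2)^(n+1) / (1 - 1/2) = (1/2)^n * (1/2) * (2/1) = (1/2)^n * 1/1.
So g(n) = (1/2)^n / 1. Since g(n) -> 0, (a_n) is Cauchy.
Now solve g(N) < 1/11: (1/2)^N / 1 < 1/11 <=> 2^N > 1 / (1 * 1/11) = 11.
Check powers of 2: 2^3 = 8 <= 11, 2^4 = 16 > 11.
So the smallest such N is 4. Check: g(4) = 1/(1 * 16) = 1/16 < 1/11.

4


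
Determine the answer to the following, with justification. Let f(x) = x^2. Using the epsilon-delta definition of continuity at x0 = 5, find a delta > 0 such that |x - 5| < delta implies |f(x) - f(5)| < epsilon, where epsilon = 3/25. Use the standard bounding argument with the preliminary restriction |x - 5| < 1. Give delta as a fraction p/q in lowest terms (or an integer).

Factor: |x^2 - (5)^2| = |x - 5| * |x + 5|.
Impose |x - 5| < 1 first. Then |x + 5| = |(x - 5) + 2*(5)| <= |x - 5| + 2*|5| < 1 + 10 = 11.
So |x^2 - (5)^2| < delta * 11.
We need delta * 11 <= 3/25, i.e. delta <= 3/25/11 = 3/275.
Since 3/275 < 1, this is tighter than 1; take delta = 3/275.
So delta = 3/275 works.

3/275


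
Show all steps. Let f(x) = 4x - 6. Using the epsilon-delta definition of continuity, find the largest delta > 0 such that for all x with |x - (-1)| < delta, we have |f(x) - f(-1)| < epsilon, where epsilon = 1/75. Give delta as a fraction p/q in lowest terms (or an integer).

We compute f(-1) = 4*(-1) - 6 = -10.
|f(x) - f(-1)| = |4x - 6 - (-10)| = |4(x - (-1))| = 4|x - (-1)|.
We need 4|x - (-1)| < 1/75, i.e. |x - (-1)| < 1/75 / 4 = 1/300.
So any delta <= 1/300 works. Conversely, if delta > 1/300, then x = -1 + 1/300 satisfies |x - (-1)| = 1/300 < delta but |f(x) - f(-1)| = 4 * 1/300 = 1/75, which is not < 1/75; so no larger delta works.
Hence the largest such delta is 1/300.

1/300


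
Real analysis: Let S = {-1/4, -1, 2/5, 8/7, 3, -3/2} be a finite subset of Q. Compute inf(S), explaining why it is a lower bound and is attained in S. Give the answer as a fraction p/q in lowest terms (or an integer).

S is finite, so inf(S) = min(S).
Sorted increasing:
-3/2, -1, -1/4, 2/5, 8/7, 3
The extremum is -3/2.
For every x in S, x >= -3/2. And -3/2 is in S, so it is attained.
Therefore inf(S) = -3/2.

-3/2


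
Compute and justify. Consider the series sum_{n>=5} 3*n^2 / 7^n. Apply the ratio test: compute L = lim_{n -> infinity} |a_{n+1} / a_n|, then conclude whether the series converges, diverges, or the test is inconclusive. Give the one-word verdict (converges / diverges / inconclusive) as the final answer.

Let a_n denote the general term. Form the ratio a_{n+1}/a_n and simplify:
a_{n+1}/a_n = (n + 1)^2/(7*n^2)
Take the limit as n -> infinity: L = 1/7.
Since L = 1/7 < 1, the ratio test implies the series converges.

converges


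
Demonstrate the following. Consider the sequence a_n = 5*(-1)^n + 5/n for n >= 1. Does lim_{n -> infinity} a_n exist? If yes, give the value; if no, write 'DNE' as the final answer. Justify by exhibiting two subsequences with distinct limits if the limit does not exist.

Examine the behaviour of a_n along subsequences.
a_{2k} = 5 + 5/(2k) -> 5. a_{2k+1} = -5 + 5/(2k+1) -> -5.
Since these two subsequential limits are 5 and -5, distinct, the full sequence cannot converge (a convergent sequence has all subsequences tending to the same limit). So lim a_n does not exist.

DNE


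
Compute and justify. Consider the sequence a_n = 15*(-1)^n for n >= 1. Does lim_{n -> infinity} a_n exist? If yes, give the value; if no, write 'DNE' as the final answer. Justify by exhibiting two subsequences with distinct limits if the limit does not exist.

Examine the behaviour of a_n along subsequences.
Even-n subsequence a_{2k} = 15 -> 15. Odd-n subsequence a_{2k+1} = -15 -> -15.
Since these two subsequential limits are 15 and -15, distinct, the full sequence cannot converge (a convergent sequence has all subsequences tending to the same limit). So lim a_n does not exist.

DNE


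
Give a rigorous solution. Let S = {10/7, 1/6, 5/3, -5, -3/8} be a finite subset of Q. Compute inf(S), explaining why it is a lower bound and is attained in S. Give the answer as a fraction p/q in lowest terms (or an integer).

S is finite, so inf(S) = min(S).
Sorted increasing:
-5, -3/8, 1/6, 10/7, 5/3
The extremum is -5.
For every x in S, x >= -5. And -5 is in S, so it is attained.
Therefore inf(S) = -5.

-5


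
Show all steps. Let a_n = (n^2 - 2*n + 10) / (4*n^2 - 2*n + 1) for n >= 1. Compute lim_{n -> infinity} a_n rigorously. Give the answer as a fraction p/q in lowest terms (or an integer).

Divide numerator and denominator by n^2, the highest power:
numerator / n^2 = 1 - 2/n + 10/n^2
denominator / n^2 = 4 - 2/n + n^(-2)
As n -> infinity, all terms of the form c/n^k (k >= 1) tend to 0.
So numerator / n^2 -> 1 and denominator / n^2 -> 4.
Therefore lim a_n = 1/4.

1/4


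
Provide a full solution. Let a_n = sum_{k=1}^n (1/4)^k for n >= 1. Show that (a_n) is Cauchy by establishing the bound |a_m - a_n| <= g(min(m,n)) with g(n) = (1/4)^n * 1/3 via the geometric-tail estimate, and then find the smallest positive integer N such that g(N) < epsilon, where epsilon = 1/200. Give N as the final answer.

For m > n >= 1: |a_m - a_n| = sum_{k=n+1}^m (1/4)^k < sum_{k=n+1}^infinity (1/4)^k = (1/4)^(n+1) / (1 - 1/4) = (1/4)^n * (1/4) * (4/3) = (1/4)^n * 1/3.
So g(n) = (1/4)^n / 3. Since g(n) -> 0, (a_n) is Cauchy.
Now solve g(N) < 1/200: (1/4)^N / 3 < 1/200 <=> 4^N > 1 / (3 * 1/200) = 200/3.
Check powers of 4: 4^3 = 64 <= 200/3, 4^4 = 256 > 200/3.
So the smallest such N is 4. Check: g(4) = 1/(3 * 256) = 1/768 < 1/200.

4


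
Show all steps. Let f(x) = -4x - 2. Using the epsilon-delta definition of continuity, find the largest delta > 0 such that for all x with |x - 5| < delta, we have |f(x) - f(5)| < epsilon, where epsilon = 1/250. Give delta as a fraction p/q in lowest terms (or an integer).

We compute f(5) = -4*(5) - 2 = -22.
|f(x) - f(5)| = |-4x - 2 - (-22)| = |-4(x - 5)| = 4|x - 5|.
We need 4|x - 5| < 1/250, i.e. |x - 5| < 1/250 / 4 = 1/1000.
So any delta <= 1/1000 works. Conversely, if delta > 1/1000, then x = 5 + 1/1000 satisfies |x - 5| = 1/1000 < delta but |f(x) - f(5)| = 4 * 1/1000 = 1/250, which is not < 1/250; so no larger delta works.
Hence the largest such delta is 1/1000.

1/1000


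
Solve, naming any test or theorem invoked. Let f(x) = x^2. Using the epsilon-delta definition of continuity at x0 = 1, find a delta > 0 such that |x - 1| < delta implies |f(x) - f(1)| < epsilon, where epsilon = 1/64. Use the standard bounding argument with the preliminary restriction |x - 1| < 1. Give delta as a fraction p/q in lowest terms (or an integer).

Factor: |x^2 - (1)^2| = |x - 1| * |x + 1|.
Impose |x - 1| < 1 first. Then |x + 1| = |(x - 1) + 2*(1)| <= |x - 1| + 2*|1| < 1 + 2 = 3.
So |x^2 - (1)^2| < delta * 3.
We need delta * 3 <= 1/64, i.e. delta <= 1/64/3 = 1/192.
Since 1/192 < 1, this is tighter than 1; take delta = 1/192.
So delta = 1/192 works.

1/192


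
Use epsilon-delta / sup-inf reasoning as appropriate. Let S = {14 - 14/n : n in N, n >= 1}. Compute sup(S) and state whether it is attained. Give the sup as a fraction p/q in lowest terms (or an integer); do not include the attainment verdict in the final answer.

Analysis:
- Values: 0, 7, 28/3, 21/2, ... strictly increasing.
- Minimum is 0 (n=1); inf = 0 (attained).
- 14 - 14/n -> 14 from below; sup = 14, not attained.
Conclusion: sup(S) = 14, not attained in S.

14


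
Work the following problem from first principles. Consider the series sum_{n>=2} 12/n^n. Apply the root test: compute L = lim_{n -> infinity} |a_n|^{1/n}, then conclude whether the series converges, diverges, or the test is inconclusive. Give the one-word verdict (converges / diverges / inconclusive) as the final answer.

Let a_n denote the general term. Form |a_n|^(1/n) and simplify:
|a_n|^(1/n) = 12^(1/n)/n
Take the limit as n -> infinity: L = 0.
Since L = 0 < 1, the root test implies convergence.

converges


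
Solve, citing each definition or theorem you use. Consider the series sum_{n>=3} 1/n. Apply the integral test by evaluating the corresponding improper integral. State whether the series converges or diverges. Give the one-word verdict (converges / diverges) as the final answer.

Let f(x) = 1/x. Then f is positive, continuous, and decreasing on [3, infinity), so the integral test applies.
Compute the improper integral int_{3}^infinity f(x) dx:
  antiderivative F(x) = log(x).
  As x -> infinity, log(x) -> infinity.
  So int = infinity - log(3) = infinity. By the integral test, the series diverges.

diverges


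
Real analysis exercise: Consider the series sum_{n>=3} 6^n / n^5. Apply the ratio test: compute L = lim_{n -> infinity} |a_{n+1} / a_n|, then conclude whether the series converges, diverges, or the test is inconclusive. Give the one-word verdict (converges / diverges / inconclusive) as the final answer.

Let a_n denote the general term. Form the ratio a_{n+1}/a_n and simplify:
a_{n+1}/a_n = 6*n^5/(n + 1)^5
Take the limit as n -> infinity: L = 6.
Since L = 6 > 1 (or L = infinity), the ratio test implies the series diverges.

diverges


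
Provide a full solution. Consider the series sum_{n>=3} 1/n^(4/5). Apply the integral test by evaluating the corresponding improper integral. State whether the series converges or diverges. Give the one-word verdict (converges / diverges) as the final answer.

Let f(x) = x^(-4/5). Then f is positive, continuous, and decreasing on [3, infinity), so the integral test applies.
Compute the improper integral int_{3}^infinity f(x) dx:
  antiderivative F(x) = 5*x^(1/5).
  As x -> infinity, F(x) -> infinity (since p = 4/5 < 1).
  So the integral diverges. By the integral test, the series diverges.

diverges


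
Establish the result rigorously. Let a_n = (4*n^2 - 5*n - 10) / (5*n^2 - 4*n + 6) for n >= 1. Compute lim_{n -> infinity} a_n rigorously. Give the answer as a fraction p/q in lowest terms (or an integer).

Divide numerator and denominator by n^2, the highest power:
numerator / n^2 = 4 - 5/n - 10/n^2
denominator / n^2 = 5 - 4/n + 6/n^2
As n -> infinity, all terms of the form c/n^k (k >= 1) tend to 0.
So numerator / n^2 -> 4 and denominator / n^2 -> 5.
Therefore lim a_n = 4/5.

4/5


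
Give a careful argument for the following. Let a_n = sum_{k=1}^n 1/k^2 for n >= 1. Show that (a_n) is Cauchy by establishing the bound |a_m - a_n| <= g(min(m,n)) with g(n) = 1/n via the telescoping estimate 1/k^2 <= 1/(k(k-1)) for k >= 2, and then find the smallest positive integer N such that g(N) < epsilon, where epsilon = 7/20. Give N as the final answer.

For m > n >= 1: |a_m - a_n| = sum_{k=n+1}^m 1/k^2.
Use 1/k^2 <= 1/(k(k-1)) = 1/(k-1) - 1/k for k >= 2:
sum_{k=n+1}^m 1/k^2 <= sum_{k=n+1}^m (1/(k-1) - 1/k) = 1/n - 1/m <= 1/n.
By symmetry the same bound holds with n,m swapped, so |a_m - a_n| <= 1/min(m,n) = g(min(m,n)). Since g(n) -> 0, (a_n) is Cauchy.
Now solve g(N) < 7/20: 1/N < 7/20 <=> N > 1/(7/20) = 20/7.
The smallest integer strictly greater than 20/7 is N = 3.
Check: g(3) = 1/3 < 7/20; g(2) = 1/2 >= 7/20. So N = 3.

3


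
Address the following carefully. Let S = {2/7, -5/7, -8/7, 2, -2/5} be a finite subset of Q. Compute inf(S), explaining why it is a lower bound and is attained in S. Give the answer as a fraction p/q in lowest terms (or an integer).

S is finite, so inf(S) = min(S).
Sorted increasing:
-8/7, -5/7, -2/5, 2/7, 2
The extremum is -8/7.
For every x in S, x >= -8/7. And -8/7 is in S, so it is attained.
Therefore inf(S) = -8/7.

-8/7


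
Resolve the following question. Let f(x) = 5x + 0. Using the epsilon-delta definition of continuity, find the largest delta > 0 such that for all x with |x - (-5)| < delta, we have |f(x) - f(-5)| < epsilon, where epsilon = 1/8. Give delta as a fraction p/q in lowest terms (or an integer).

We compute f(-5) = 5*(-5) + 0 = -25.
|f(x) - f(-5)| = |5x + 0 - (-25)| = |5(x - (-5))| = 5|x - (-5)|.
We need 5|x - (-5)| < 1/8, i.e. |x - (-5)| < 1/8 / 5 = 1/40.
So any delta <= 1/40 works. Conversely, if delta > 1/40, then x = -5 + 1/40 satisfies |x - (-5)| = 1/40 < delta but |f(x) - f(-5)| = 5 * 1/40 = 1/8, which is not < 1/8; so no larger delta works.
Hence the largest such delta is 1/40.

1/40


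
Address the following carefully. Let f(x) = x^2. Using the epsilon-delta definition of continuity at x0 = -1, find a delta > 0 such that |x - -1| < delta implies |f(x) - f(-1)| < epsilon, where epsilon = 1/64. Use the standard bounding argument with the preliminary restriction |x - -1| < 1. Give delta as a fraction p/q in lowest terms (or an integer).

Factor: |x^2 - (-1)^2| = |x - -1| * |x + -1|.
Impose |x - -1| < 1 first. Then |x + -1| = |(x - -1) + 2*(-1)| <= |x - -1| + 2*|-1| < 1 + 2 = 3.
So |x^2 - (-1)^2| < delta * 3.
We need delta * 3 <= 1/64, i.e. delta <= 1/64/3 = 1/192.
Since 1/192 < 1, this is tighter than 1; take delta = 1/192.
So delta = 1/192 works.

1/192


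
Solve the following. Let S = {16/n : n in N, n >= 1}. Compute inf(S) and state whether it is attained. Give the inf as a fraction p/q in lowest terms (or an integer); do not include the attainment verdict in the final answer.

Analysis:
- Values: 16, 8, 16/3, 4, ... strictly decreasing.
- The maximum is 16 (n=1); sup = 16 (attained).
- The set is bounded below by 0; 16/n -> 0 so 0 is the greatest lower bound.
- 0 is not in the set, so inf = 0 is not attained.
Conclusion: inf(S) = 0, not attained in S.

0


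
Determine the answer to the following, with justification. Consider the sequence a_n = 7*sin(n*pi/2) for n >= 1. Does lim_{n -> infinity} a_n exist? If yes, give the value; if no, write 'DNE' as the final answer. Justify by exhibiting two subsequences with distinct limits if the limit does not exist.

Examine the behaviour of a_n along subsequences.
a_{4k+1} = 7*sin(pi/2 + 2k*pi) = 7 -> 7. a_{4k+3} = 7*sin(3pi/2 + 2k*pi) = -7 -> -7.
Since these two subsequential limits are 7 and -7, distinct, the full sequence cannot converge (a convergent sequence has all subsequences tending to the same limit). So lim a_n does not exist.

DNE
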